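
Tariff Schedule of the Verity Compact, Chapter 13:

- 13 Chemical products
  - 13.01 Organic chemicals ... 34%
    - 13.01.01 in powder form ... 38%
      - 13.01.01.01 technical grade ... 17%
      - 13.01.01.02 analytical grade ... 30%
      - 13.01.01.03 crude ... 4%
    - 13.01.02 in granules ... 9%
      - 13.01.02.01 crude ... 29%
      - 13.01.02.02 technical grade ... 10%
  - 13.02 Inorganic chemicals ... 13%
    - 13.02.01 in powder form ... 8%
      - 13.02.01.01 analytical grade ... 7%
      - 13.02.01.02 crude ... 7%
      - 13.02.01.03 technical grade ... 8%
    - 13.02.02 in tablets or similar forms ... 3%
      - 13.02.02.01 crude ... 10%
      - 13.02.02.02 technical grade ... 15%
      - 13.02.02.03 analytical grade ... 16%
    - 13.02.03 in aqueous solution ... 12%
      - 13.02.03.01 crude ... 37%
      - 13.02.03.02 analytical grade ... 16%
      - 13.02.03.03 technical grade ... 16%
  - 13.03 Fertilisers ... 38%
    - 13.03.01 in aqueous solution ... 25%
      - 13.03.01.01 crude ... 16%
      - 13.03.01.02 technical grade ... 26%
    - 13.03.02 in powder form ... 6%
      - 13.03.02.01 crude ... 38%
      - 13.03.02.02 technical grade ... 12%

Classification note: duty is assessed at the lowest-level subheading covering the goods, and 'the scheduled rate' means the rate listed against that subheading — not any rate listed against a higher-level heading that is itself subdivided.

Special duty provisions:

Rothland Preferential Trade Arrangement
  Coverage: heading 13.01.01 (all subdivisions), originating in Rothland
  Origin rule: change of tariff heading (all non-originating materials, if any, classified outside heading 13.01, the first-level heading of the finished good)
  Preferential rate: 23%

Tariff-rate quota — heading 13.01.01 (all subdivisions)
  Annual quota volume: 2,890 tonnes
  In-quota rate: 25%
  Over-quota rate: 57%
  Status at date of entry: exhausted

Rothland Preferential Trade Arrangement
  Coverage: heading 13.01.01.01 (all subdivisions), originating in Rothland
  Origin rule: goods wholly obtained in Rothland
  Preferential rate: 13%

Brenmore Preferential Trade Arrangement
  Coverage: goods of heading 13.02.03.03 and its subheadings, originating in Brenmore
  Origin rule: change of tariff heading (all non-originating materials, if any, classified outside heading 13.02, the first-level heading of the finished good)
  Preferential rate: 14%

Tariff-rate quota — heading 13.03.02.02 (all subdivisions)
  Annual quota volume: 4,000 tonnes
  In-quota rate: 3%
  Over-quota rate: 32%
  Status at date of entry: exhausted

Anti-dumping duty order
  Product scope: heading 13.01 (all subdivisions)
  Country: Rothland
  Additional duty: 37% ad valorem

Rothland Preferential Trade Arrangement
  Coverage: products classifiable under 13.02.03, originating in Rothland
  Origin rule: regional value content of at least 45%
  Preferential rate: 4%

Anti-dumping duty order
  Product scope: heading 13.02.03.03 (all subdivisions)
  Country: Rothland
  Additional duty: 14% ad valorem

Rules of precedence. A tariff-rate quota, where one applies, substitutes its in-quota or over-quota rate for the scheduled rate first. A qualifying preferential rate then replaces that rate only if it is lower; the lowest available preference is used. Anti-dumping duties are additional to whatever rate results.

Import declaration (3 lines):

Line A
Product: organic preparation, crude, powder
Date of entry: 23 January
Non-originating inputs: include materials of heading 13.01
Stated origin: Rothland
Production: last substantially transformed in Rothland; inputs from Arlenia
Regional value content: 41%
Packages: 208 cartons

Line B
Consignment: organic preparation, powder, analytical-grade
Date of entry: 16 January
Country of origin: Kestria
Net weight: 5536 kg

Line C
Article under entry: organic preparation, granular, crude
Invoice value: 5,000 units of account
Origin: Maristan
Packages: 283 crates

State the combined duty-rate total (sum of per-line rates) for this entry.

Line A: organic → 13.01; powder → 13.01.01; crude → 13.01.01.03. Scheduled 4%. quota on 13.01.01 exhausted → over-quota 57%; Rothland agreement on 13.01.01: CTH not met; Rothland agreement on 13.01.01.01: 13.01.01.03 not covered; Rothland agreement on 13.02.03: 13.01.01.03 not covered; anti-dumping (Rothland, 13.01): +37%; total 57% + 37% = 94%. → 94%.
Line B: organic → 13.01; powder → 13.01.01; analytical-grade → 13.01.01.02. Scheduled 30%. quota on 13.01.01 exhausted → over-quota 57%. → 57%.
Line C: organic → 13.01; granular → 13.01.02; crude → 13.01.02.01. Scheduled 29%. No special measure applies. → 29%.
Sum: 94% + 57% + 29% = 180%.

180%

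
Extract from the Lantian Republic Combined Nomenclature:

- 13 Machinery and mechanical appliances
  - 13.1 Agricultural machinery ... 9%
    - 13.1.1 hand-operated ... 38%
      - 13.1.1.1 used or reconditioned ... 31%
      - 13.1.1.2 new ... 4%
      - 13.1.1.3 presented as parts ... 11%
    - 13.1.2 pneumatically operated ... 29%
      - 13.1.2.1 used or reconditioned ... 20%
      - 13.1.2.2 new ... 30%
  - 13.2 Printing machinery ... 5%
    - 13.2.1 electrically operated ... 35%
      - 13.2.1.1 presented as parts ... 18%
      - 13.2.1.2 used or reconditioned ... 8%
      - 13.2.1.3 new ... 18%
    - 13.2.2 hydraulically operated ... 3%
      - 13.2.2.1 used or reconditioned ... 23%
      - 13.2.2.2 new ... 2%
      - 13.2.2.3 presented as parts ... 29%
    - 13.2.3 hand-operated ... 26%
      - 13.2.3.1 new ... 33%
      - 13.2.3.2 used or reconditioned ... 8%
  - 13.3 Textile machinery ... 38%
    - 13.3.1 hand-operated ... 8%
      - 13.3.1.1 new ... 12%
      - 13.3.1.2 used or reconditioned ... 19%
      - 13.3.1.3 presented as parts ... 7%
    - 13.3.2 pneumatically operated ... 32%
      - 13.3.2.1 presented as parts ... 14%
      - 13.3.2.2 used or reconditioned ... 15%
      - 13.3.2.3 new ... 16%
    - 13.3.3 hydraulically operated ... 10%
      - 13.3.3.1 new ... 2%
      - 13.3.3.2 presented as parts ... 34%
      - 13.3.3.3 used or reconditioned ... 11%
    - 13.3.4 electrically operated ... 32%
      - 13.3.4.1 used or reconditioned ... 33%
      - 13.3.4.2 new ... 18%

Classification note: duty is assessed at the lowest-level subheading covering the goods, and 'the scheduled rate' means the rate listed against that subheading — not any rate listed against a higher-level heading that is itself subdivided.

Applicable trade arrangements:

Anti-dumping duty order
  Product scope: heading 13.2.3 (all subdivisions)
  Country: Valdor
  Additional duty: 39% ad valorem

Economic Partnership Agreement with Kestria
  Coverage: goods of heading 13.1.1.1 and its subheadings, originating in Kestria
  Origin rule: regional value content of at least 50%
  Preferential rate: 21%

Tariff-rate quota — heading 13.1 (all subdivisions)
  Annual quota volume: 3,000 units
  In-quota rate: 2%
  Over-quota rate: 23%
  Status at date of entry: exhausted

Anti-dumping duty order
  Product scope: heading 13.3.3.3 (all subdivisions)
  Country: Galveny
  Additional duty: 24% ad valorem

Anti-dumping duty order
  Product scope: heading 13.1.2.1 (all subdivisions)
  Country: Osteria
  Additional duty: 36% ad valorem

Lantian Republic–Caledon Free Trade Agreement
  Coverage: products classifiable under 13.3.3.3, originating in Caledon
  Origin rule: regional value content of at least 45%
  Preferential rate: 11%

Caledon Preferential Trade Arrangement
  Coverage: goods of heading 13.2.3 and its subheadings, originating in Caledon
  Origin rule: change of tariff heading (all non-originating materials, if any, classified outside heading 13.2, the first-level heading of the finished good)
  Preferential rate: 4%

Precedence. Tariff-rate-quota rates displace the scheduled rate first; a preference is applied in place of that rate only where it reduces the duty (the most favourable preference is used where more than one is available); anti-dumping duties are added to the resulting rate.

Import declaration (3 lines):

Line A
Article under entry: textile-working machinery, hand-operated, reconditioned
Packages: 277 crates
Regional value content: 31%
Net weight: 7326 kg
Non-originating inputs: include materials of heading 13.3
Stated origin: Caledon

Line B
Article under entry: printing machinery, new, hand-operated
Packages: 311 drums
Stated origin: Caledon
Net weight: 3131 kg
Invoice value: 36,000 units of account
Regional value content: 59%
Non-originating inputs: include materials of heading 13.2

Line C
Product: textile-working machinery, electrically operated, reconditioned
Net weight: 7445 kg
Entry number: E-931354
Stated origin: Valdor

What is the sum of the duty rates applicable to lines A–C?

Line A: textile-working → 13.3; hand-operated → 13.3.1; reconditioned → 13.3.1.2. Scheduled 19%. Caledon agreement on 13.3.3.3: 13.3.1.2 not covered; Caledon agreement on 13.2.3: 13.3.1.2 not covered. → 19%.
Line B: printing → 13.2; hand-operated → 13.2.3; new → 13.2.3.1. Scheduled 33%. Caledon agreement on 13.3.3.3: 13.2.3.1 not covered; Caledon agreement on 13.2.3: CTH not met. → 33%.
Line C: textile-working → 13.3; electrically operated → 13.3.4; reconditioned → 13.3.4.1. Scheduled 33%. No special measure applies. → 33%.
Sum: 19% + 33% + 33% = 85%.

85%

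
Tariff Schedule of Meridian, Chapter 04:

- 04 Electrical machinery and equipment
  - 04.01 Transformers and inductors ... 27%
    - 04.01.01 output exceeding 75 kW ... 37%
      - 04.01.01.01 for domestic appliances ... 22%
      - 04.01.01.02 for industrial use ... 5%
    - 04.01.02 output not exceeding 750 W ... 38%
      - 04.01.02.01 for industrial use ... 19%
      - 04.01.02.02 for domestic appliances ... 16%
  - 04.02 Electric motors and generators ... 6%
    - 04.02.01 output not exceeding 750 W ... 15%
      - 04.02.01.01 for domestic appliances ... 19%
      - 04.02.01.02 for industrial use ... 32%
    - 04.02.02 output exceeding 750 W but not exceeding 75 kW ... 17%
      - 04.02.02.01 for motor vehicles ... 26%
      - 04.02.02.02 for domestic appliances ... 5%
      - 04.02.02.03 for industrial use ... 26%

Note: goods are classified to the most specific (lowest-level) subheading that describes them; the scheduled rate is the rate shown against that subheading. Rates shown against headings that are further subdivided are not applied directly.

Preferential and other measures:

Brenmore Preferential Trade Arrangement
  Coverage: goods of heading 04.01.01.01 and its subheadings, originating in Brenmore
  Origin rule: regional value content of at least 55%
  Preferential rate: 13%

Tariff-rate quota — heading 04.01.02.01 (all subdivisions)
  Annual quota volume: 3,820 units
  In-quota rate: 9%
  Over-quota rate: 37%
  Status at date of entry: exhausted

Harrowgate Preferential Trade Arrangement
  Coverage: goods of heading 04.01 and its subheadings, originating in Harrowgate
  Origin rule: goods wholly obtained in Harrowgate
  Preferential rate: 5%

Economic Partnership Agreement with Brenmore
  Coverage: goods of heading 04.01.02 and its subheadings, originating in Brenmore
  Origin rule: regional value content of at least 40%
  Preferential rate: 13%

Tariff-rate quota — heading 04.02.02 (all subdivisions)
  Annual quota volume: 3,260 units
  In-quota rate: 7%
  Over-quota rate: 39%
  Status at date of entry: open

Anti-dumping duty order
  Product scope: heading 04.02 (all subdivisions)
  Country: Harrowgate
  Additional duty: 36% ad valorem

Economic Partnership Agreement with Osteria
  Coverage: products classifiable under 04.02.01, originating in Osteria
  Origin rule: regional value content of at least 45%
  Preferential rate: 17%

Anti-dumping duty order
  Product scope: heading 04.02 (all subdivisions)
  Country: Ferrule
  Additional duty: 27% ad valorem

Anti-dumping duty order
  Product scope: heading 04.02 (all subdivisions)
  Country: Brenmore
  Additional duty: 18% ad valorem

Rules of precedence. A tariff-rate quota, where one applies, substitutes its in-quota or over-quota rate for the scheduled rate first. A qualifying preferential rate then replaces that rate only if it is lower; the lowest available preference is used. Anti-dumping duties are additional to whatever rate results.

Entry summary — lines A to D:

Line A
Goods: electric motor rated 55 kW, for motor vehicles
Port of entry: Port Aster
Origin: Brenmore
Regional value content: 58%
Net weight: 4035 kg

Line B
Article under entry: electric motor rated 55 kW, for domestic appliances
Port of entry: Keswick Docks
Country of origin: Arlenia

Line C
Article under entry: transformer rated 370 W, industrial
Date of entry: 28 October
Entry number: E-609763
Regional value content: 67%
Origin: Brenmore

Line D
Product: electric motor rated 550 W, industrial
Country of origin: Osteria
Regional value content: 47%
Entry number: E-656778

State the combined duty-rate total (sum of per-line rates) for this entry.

Line A: electric motor → 04.02; rated 55 kW → 04.02.02; for motor vehicles → 04.02.02.01. Scheduled 26%. quota on 04.02.02 open → in-quota 7%; Brenmore agreement on 04.01.01.01: 04.02.02.01 not covered; Brenmore agreement on 04.01.02: 04.02.02.01 not covered; anti-dumping (Brenmore, 04.02): +18%; total 7% + 18% = 25%. → 25%.
Line B: electric motor → 04.02; rated 55 kW → 04.02.02; for domestic appliances → 04.02.02.02. Scheduled 5%. quota on 04.02.02 open → in-quota 7%. → 7%.
Line C: transformer → 04.01; rated 370 W → 04.01.02; industrial → 04.01.02.01. Scheduled 19%. quota on 04.01.02.01 exhausted → over-quota 37%; Brenmore agreement on 04.01.01.01: 04.01.02.01 not covered; Brenmore agreement on 04.01.02: RVC ≥ 40% → 13% available; preferential 13%. → 13%.
Line D: electric motor → 04.02; rated 550 W → 04.02.01; industrial → 04.02.01.02. Scheduled 32%. Osteria agreement on 04.02.01: RVC ≥ 45% → 17% available; preferential 17%. → 17%.
Sum: 25% + 7% + 13% + 17% = 62%.

62%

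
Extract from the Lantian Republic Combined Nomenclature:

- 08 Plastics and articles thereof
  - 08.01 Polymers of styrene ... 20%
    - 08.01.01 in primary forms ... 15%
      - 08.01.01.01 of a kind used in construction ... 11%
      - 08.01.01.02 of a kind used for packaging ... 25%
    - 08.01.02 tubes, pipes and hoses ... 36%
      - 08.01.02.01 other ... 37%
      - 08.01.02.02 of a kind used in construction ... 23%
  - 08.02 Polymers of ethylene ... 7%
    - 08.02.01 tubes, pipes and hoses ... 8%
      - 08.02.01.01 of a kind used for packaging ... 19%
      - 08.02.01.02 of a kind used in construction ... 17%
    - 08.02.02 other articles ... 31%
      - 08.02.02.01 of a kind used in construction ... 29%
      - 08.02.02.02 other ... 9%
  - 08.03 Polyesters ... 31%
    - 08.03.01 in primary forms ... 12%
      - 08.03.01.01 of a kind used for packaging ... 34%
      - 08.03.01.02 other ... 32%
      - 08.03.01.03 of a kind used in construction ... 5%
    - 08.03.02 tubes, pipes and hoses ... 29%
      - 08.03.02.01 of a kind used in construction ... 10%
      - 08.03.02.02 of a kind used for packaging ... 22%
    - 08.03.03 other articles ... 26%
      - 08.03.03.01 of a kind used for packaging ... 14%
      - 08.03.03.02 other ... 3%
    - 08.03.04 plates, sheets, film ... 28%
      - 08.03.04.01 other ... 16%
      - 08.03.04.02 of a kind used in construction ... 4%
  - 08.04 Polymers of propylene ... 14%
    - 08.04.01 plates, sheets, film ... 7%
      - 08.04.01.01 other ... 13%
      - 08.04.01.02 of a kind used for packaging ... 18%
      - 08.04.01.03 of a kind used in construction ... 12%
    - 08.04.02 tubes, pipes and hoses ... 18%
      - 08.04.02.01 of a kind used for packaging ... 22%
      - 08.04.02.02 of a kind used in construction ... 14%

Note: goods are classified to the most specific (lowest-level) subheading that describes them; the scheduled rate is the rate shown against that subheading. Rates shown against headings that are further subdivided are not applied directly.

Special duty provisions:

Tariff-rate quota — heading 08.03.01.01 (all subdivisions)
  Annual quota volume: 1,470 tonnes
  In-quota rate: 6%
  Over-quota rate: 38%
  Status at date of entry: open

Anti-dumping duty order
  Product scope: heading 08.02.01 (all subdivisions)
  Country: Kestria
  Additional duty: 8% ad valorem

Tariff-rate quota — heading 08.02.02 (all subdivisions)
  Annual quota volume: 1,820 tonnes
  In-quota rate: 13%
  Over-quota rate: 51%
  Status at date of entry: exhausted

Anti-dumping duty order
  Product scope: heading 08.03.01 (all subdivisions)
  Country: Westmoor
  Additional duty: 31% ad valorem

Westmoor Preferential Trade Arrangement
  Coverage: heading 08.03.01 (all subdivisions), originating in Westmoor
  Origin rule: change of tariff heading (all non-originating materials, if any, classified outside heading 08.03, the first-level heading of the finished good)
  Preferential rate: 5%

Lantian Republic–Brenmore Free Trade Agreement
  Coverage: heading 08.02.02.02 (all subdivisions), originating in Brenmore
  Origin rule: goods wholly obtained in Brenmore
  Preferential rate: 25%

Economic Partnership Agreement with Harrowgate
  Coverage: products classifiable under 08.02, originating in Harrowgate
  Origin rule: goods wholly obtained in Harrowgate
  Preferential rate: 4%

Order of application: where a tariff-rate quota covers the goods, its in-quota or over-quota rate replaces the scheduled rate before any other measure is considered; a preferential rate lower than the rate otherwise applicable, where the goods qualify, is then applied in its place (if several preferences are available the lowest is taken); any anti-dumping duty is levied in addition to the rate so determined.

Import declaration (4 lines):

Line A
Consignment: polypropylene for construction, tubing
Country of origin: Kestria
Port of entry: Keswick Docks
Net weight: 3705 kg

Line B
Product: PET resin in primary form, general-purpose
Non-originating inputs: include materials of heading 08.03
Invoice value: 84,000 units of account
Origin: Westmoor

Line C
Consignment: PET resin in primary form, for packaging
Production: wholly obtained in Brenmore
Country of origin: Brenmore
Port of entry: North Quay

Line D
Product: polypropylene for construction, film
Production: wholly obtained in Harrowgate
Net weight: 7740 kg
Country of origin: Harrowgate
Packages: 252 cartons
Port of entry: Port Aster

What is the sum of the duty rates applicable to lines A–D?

95%

Line A: polypropylene → 08.04; tubing → 08.04.02; for construction → 08.04.02.02. Scheduled 14%. No special measure applies. → 14%.
Line B: PET → 08.03; resin in primary form → 08.03.01; general-purpose → 08.03.01.02. Scheduled 32%. Westmoor agreement on 08.03.01: CTH not met; anti-dumping (Westmoor, 08.03.01): +31%; total 32% + 31% = 63%. → 63%.
Line C: PET → 08.03; resin in primary form → 08.03.01; for packaging → 08.03.01.01. Scheduled 34%. quota on 08.03.01.01 open → in-quota 6%; Brenmore agreement on 08.02.02.02: 08.03.01.01 not covered. → 6%.
Line D: polypropylene → 08.04; film → 08.04.01; for construction → 08.04.01.03. Scheduled 12%. Harrowgate agreement on 08.02: 08.04.01.03 not covered. → 12%.
Sum: 14% + 63% + 6% + 12% = 95%.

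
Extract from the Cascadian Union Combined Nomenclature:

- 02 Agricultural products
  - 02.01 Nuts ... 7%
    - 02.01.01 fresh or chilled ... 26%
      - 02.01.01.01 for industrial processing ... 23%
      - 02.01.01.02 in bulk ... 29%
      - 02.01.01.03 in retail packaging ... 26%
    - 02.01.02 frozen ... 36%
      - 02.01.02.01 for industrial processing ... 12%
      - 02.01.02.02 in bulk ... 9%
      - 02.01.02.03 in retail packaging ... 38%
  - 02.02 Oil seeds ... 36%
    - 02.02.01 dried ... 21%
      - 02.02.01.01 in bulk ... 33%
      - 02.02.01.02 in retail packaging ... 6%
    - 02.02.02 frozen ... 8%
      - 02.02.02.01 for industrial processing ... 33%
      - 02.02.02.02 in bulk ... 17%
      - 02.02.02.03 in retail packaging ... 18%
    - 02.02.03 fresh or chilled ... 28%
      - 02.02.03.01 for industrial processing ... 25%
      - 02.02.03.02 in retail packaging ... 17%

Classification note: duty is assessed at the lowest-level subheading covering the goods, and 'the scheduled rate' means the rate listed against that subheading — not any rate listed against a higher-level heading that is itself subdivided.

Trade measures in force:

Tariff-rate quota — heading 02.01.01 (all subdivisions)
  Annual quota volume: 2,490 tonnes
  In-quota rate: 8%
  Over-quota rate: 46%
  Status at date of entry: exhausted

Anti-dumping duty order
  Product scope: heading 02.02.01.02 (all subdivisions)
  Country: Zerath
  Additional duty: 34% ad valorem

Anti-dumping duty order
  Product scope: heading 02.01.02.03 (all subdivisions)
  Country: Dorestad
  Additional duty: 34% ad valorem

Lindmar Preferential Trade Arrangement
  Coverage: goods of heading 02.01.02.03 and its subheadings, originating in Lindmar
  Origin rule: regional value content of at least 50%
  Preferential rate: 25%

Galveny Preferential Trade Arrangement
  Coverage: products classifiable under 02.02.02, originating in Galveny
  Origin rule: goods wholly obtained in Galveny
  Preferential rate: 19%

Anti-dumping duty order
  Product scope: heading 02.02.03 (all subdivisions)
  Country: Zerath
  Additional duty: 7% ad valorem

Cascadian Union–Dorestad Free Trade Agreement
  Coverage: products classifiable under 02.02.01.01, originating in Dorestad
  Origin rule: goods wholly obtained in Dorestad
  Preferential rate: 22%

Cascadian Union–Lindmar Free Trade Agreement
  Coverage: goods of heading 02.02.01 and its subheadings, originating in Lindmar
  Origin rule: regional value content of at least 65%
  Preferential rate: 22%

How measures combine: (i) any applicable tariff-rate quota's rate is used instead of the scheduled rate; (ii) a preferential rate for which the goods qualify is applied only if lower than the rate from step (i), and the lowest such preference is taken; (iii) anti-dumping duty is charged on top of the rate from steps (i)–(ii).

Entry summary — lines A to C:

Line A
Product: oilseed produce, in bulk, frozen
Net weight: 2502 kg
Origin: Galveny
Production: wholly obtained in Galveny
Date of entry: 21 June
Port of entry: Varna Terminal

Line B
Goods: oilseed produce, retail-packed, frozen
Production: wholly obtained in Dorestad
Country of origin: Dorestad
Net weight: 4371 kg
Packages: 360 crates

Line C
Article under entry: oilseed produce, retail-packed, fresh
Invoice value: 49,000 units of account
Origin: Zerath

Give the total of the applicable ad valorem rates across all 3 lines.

59%

Line A: oilseed → 02.02; frozen → 02.02.02; in bulk → 02.02.02.02. Scheduled 17%. Galveny agreement on 02.02.02: wholly obtained → 19% available; preference 19% not lower than 17% → no reduction. → 17%.
Line B: oilseed → 02.02; frozen → 02.02.02; retail-packed → 02.02.02.03. Scheduled 18%. Dorestad agreement on 02.02.01.01: 02.02.02.03 not covered. → 18%.
Line C: oilseed → 02.02; fresh → 02.02.03; retail-packed → 02.02.03.02. Scheduled 17%. anti-dumping (Zerath, 02.02.03): +7%; total 17% + 7% = 24%. → 24%.
Sum: 17% + 18% + 24% = 59%.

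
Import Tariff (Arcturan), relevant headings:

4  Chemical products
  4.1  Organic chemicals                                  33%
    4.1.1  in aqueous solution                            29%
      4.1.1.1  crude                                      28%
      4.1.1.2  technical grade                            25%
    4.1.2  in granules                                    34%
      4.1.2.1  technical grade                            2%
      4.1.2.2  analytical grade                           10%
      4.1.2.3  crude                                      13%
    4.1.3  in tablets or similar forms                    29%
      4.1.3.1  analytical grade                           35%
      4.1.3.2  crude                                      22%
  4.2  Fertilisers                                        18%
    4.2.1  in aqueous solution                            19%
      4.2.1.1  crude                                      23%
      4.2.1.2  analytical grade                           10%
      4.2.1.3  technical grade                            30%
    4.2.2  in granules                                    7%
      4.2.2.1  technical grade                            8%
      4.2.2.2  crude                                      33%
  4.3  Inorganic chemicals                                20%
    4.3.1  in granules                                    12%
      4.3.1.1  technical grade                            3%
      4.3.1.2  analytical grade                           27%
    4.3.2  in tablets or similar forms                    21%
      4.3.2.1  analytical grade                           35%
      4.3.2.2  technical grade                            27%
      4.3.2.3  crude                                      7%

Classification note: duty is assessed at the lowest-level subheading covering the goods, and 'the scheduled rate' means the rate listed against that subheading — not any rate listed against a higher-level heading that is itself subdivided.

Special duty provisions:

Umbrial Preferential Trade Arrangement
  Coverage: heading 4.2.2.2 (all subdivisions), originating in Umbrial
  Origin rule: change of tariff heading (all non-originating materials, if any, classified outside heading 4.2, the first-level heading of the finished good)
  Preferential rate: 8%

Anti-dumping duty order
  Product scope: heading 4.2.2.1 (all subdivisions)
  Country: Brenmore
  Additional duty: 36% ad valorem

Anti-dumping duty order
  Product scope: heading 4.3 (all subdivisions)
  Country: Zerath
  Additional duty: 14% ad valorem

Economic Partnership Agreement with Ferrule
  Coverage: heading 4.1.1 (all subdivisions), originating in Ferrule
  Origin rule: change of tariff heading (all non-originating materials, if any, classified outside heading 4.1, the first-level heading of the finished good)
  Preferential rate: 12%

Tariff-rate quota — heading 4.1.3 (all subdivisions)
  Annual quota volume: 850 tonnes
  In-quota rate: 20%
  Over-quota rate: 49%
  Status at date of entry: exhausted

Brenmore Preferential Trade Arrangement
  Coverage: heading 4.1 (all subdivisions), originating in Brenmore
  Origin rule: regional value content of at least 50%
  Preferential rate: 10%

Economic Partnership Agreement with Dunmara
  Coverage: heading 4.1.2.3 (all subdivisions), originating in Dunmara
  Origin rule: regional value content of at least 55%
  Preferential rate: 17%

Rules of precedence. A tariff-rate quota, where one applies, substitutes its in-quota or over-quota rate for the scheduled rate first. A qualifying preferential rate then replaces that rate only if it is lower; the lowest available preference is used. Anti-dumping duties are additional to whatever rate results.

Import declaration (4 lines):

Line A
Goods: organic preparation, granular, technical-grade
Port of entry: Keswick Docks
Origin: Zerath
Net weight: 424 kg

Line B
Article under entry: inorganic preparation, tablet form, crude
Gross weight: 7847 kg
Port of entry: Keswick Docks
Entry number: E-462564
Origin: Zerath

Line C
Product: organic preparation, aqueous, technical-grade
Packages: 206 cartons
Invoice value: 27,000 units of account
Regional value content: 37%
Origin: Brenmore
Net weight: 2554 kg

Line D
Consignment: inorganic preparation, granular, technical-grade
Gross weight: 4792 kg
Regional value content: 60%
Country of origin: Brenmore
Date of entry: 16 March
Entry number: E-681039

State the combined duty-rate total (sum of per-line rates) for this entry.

Line A: organic → 4.1; granular → 4.1.2; technical-grade → 4.1.2.1. Scheduled 2%. No special measure applies. → 2%.
Line B: inorganic → 4.3; tablet form → 4.3.2; crude → 4.3.2.3. Scheduled 7%. anti-dumping (Zerath, 4.3): +14%; total 7% + 14% = 21%. → 21%.
Line C: organic → 4.1; aqueous → 4.1.1; technical-grade → 4.1.1.2. Scheduled 25%. Brenmore agreement on 4.1: RVC < 50%. → 25%.
Line D: inorganic → 4.3; granular → 4.3.1; technical-grade → 4.3.1.1. Scheduled 3%. Brenmore agreement on 4.1: 4.3.1.1 not covered. → 3%.
Sum: 2% + 21% + 25% + 3% = 51%.

51%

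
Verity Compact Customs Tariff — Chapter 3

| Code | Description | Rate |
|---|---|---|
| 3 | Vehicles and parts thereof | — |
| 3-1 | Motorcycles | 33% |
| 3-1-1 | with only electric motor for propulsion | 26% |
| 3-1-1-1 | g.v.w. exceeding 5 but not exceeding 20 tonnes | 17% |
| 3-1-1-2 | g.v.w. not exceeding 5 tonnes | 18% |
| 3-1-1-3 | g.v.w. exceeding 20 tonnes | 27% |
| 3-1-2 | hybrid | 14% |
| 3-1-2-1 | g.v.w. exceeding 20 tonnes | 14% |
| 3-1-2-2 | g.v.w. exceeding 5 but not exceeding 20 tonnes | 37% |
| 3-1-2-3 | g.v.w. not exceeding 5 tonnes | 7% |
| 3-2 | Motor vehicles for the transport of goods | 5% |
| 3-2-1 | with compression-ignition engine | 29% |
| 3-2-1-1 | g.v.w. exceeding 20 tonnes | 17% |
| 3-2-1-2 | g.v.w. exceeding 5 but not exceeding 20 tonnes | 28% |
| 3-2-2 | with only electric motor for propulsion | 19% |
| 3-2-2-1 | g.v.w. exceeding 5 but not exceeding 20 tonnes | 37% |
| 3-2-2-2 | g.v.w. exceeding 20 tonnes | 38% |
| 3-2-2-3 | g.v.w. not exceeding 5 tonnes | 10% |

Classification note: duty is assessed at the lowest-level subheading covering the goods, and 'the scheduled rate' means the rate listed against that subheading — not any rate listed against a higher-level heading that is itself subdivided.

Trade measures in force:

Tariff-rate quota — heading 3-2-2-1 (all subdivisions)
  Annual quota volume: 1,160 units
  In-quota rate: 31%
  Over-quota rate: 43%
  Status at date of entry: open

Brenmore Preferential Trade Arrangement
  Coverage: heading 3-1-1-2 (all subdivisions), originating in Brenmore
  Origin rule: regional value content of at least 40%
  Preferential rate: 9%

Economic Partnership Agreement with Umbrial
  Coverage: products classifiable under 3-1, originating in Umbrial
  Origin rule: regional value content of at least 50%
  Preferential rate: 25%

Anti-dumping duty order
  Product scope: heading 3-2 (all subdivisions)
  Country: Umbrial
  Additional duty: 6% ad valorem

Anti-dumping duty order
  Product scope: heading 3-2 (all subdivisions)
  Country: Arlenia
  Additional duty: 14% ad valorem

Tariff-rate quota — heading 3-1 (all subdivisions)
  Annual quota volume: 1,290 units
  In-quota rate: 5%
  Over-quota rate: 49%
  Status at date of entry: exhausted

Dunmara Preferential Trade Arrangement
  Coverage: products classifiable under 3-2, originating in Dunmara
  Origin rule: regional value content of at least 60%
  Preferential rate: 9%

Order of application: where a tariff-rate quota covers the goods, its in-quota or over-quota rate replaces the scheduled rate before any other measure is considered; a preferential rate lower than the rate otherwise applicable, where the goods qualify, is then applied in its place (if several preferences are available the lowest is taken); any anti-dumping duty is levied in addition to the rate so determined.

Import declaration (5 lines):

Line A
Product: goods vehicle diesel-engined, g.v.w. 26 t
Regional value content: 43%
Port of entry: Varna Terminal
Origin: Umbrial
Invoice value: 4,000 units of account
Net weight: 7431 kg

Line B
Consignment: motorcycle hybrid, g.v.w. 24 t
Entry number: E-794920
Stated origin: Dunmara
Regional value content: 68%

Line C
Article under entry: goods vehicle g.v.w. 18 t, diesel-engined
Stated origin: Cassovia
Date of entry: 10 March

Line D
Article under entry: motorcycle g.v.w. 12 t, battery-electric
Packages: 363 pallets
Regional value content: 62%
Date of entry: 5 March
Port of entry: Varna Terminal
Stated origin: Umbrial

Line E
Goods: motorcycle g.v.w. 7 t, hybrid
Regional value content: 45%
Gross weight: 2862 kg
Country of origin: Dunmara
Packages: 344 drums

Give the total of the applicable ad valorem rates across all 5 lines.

Line A: goods vehicle → 3-2; diesel-engined → 3-2-1; g.v.w. 26 t → 3-2-1-1. Scheduled 17%. Umbrial agreement on 3-1: 3-2-1-1 not covered; anti-dumping (Umbrial, 3-2): +6%; total 17% + 6% = 23%. → 23%.
Line B: motorcycle → 3-1; hybrid → 3-1-2; g.v.w. 24 t → 3-1-2-1. Scheduled 14%. quota on 3-1 exhausted → over-quota 49%; Dunmara agreement on 3-2: 3-1-2-1 not covered. → 49%.
Line C: goods vehicle → 3-2; diesel-engined → 3-2-1; g.v.w. 18 t → 3-2-1-2. Scheduled 28%. No special measure applies. → 28%.
Line D: motorcycle → 3-1; battery-electric → 3-1-1; g.v.w. 12 t → 3-1-1-1. Scheduled 17%. quota on 3-1 exhausted → over-quota 49%; Umbrial agreement on 3-1: RVC ≥ 50% → 25% available; preferential 25%. → 25%.
Line E: motorcycle → 3-1; hybrid → 3-1-2; g.v.w. 7 t → 3-1-2-2. Scheduled 37%. quota on 3-1 exhausted → over-quota 49%; Dunmara agreement on 3-2: 3-1-2-2 not covered. → 49%.
Sum: 23% + 49% + 28% + 25% + 49% = 174%.

174%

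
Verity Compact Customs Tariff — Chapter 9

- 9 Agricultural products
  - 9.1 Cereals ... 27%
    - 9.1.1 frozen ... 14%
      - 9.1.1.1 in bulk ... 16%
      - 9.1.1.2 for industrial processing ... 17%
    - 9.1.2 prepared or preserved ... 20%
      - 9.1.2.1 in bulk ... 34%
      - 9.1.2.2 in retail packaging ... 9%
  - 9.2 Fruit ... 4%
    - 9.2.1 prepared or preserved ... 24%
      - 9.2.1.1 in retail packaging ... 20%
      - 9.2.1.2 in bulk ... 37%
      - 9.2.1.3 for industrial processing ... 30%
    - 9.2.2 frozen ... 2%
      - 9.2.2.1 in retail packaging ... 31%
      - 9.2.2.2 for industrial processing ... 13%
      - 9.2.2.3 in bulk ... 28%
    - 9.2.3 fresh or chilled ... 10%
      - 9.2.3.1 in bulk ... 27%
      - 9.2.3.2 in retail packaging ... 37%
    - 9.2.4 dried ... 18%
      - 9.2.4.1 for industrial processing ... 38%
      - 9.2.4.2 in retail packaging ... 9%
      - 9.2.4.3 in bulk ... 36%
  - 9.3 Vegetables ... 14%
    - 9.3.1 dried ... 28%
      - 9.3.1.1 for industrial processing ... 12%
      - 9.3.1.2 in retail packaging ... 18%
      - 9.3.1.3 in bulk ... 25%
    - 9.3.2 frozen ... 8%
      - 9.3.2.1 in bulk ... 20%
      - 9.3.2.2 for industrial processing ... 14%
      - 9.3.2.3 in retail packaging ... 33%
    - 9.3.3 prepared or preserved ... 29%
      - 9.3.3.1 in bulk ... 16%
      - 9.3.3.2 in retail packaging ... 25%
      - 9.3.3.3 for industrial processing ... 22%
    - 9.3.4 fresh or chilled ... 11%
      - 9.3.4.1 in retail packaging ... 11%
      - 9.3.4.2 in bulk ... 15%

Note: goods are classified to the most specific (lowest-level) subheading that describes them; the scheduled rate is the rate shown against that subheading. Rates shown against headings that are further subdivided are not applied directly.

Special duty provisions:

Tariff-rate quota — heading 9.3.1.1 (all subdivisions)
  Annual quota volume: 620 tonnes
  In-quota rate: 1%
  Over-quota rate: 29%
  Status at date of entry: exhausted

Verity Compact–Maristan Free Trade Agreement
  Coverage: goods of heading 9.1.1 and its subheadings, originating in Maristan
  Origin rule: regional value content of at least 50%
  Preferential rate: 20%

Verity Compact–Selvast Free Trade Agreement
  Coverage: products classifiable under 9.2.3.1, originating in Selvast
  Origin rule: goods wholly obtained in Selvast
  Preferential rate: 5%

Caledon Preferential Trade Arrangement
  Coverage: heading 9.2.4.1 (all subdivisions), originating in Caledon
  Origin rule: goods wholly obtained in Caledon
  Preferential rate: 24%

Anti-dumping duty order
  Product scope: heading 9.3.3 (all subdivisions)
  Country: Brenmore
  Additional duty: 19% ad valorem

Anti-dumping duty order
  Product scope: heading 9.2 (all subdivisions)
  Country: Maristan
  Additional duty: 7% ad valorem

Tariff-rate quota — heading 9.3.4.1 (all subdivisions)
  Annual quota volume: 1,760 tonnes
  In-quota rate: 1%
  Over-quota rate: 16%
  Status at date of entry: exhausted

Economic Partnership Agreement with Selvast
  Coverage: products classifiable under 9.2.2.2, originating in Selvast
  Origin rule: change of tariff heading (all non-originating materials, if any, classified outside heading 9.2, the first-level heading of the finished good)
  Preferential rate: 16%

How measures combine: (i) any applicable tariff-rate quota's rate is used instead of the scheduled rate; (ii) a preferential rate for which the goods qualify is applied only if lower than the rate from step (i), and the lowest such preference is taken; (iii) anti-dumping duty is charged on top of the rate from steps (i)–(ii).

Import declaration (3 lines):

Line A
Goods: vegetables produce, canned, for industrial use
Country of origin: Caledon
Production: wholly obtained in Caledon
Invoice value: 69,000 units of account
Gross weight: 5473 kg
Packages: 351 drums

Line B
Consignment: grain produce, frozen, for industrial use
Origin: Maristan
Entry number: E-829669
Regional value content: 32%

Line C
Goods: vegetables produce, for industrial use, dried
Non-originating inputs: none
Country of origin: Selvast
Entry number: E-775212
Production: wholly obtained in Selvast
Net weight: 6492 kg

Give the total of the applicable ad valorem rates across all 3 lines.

Line A: vegetables → 9.3; canned → 9.3.3; for industrial use → 9.3.3.3. Scheduled 22%. Caledon agreement on 9.2.4.1: 9.3.3.3 not covered. → 22%.
Line B: grain → 9.1; frozen → 9.1.1; for industrial use → 9.1.1.2. Scheduled 17%. Maristan agreement on 9.1.1: RVC < 50%. → 17%.
Line C: vegetables → 9.3; dried → 9.3.1; for industrial use → 9.3.1.1. Scheduled 12%. quota on 9.3.1.1 exhausted → over-quota 29%; Selvast agreement on 9.2.3.1: 9.3.1.1 not covered; Selvast agreement on 9.2.2.2: 9.3.1.1 not covered. → 29%.
Sum: 22% + 17% + 29% = 68%.

68%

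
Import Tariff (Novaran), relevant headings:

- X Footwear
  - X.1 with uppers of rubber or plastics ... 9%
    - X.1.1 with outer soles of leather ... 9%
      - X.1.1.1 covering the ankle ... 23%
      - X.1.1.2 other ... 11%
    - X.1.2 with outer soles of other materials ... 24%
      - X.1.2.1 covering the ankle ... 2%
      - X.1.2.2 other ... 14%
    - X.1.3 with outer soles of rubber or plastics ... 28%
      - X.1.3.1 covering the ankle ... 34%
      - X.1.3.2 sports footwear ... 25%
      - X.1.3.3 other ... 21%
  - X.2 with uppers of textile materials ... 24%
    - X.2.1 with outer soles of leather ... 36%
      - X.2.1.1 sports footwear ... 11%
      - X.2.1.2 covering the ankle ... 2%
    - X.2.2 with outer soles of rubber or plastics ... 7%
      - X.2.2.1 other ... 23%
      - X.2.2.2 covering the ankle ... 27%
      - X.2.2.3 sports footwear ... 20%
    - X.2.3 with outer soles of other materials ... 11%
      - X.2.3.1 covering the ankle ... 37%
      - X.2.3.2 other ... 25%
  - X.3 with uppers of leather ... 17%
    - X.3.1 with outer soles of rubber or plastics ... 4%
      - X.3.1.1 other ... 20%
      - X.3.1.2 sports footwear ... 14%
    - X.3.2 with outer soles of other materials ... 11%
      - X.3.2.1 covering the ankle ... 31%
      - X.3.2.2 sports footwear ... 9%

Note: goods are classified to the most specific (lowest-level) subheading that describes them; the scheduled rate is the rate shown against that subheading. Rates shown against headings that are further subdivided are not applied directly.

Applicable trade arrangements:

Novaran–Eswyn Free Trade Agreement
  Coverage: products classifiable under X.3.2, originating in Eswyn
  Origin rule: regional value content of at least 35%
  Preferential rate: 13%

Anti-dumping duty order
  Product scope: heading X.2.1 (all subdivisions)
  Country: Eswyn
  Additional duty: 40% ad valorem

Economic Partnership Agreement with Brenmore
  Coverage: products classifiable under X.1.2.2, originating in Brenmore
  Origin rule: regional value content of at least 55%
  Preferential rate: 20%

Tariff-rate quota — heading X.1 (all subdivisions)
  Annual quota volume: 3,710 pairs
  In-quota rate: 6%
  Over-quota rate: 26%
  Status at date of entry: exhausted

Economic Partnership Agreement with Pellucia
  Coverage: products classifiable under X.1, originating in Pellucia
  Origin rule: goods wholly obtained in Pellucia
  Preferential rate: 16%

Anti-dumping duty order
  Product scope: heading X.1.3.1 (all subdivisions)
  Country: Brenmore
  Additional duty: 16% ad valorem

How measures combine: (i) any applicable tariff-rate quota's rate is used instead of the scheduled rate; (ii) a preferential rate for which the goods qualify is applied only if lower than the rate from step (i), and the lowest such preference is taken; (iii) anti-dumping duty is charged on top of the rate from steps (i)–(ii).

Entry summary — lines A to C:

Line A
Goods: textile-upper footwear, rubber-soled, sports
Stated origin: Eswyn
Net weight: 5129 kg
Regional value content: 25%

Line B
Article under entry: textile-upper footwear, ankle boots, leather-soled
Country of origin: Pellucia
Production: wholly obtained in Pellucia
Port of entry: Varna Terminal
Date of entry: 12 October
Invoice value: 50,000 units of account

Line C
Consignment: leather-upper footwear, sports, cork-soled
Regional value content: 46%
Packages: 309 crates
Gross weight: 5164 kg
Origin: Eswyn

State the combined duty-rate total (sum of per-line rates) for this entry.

31%

Line A: textile-upper → X.2; rubber-soled → X.2.2; sports → X.2.2.3. Scheduled 20%. Eswyn agreement on X.3.2: X.2.2.3 not covered. → 20%.
Line B: textile-upper → X.2; leather-soled → X.2.1; ankle boots → X.2.1.2. Scheduled 2%. Pellucia agreement on X.1: X.2.1.2 not covered. → 2%.
Line C: leather-upper → X.3; cork-soled → X.3.2; sports → X.3.2.2. Scheduled 9%. Eswyn agreement on X.3.2: RVC ≥ 35% → 13% available; preference 13% not lower than 9% → no reduction. → 9%.
Sum: 20% + 2% + 9% = 31%.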